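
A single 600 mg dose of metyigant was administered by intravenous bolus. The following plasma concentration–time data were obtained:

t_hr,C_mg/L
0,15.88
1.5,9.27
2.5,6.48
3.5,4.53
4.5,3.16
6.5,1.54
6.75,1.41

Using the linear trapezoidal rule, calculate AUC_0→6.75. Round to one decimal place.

AUC = 41.2 mg/L·hr

Trapezoidal AUC_0→6.75:
  [0→1.5]: (15.88+9.27)/2 × 1.5 = 18.8625
  [1.5→2.5]: (9.27+6.48)/2 × 1 = 7.875
  [2.5→3.5]: (6.48+4.53)/2 × 1 = 5.505
  [3.5→4.5]: (4.53+3.16)/2 × 1 = 3.845
  [4.5→6.5]: (3.16+1.54)/2 × 2 = 4.7
  [6.5→6.75]: (1.54+1.41)/2 × 0.25 = 0.36875
  Sum = 41.15625 mg/L·hr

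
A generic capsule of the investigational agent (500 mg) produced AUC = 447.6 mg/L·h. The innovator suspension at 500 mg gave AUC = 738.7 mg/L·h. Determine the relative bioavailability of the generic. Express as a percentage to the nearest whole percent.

F_rel = (AUC_test/D_test) / (AUC_ref/D_ref)
      = (447.6/500) / (738.7/500)
      = 0.8952 / 1.4774 = 0.6059 = 60.59%

F_rel = 61%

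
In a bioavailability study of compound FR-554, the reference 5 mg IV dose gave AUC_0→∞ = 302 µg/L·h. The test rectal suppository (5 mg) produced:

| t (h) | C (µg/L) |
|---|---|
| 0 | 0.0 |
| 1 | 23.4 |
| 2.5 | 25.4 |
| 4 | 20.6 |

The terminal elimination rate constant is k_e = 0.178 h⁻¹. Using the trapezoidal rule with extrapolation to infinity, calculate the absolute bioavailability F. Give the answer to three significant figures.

F = 0.657

Trapezoidal AUC_0→4 (rectal suppository):
  [0→1]: (0.0+23.4)/2 × 1 = 11.7
  [1→2.5]: (23.4+25.4)/2 × 1.5 = 36.6
  [2.5→4]: (25.4+20.6)/2 × 1.5 = 34.5
  Sum = 82.8 µg/L·h
Tail: C_last/k_e = 20.6/0.178 = 115.730
AUC_0→∞ (rectal suppository) = 82.8 + 115.730 = 198.53 µg/L·h
F = (AUC_ev/D_ev)/(AUC_iv/D_iv) = (198.53/5)/(302/5) = 39.706/60.4 = 0.6574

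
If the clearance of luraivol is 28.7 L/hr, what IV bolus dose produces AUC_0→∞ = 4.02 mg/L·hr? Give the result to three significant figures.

Dose = 115 mg

Dose_iv = CL × AUC_0→∞
     = 28.7 × 4.02 = 115.374 mg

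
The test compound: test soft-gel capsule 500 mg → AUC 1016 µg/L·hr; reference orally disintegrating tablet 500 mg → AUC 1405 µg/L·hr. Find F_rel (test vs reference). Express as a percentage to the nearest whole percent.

F_rel = 72%

F_rel = (AUC_test/D_test) / (AUC_ref/D_ref)
      = (1016/500) / (1405/500)
      = 2.032 / 2.81 = 0.7231 = 72.31%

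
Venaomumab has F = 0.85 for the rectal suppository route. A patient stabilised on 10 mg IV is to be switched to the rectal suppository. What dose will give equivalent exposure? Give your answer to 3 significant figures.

For equal systemic exposure: F × D_ev = D_iv
D_ev = D_iv / F = 10 / 0.85 = 11.7647 mg

D_rectal = 11.8 mg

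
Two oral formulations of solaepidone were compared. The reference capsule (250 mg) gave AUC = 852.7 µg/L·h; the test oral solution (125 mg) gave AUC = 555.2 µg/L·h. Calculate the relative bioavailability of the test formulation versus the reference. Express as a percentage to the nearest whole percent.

F_rel = (AUC_test/D_test) / (AUC_ref/D_ref)
      = (555.2/125) / (852.7/250)
      = 4.4416 / 3.4108 = 1.3022 = 130.22%

F_rel = 130%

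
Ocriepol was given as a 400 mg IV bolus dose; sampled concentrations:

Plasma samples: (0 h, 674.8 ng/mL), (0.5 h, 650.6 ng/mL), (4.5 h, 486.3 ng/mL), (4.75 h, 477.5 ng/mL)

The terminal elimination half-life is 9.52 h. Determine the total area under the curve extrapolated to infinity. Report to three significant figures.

Trapezoidal AUC_0→4.75:
  [0→0.5]: (674.8+650.6)/2 × 0.5 = 331.35
  [0.5→4.5]: (650.6+486.3)/2 × 4 = 2273.8
  [4.5→4.75]: (486.3+477.5)/2 × 0.25 = 120.475
  Sum = 2725.625 ng/mL·h
k_e = ln2 / t½ = 0.693147 / 9.52 = 0.0728 h^-1
Extrapolated tail: C_last / k_e = 477.5 / 0.0728 = 6559.066
AUC_0→∞ = 2725.625 + 6559.066 = 9284.691 ng/mL·h

AUC = 9280 ng/mL·h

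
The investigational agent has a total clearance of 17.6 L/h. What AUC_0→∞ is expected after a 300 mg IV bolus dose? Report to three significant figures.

AUC_0→∞ = Dose_iv / CL
        = 300 / 17.6 = 17.0455 mg/L·h

AUC = 17.0 mg/L·h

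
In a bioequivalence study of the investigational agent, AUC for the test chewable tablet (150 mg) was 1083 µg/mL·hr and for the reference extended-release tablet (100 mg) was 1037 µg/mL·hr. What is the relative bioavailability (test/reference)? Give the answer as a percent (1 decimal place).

F_rel = 69.6%

F_rel = (AUC_test/D_test) / (AUC_ref/D_ref)
      = (1083/150) / (1037/100)
      = 7.22 / 10.37 = 0.6962 = 69.62%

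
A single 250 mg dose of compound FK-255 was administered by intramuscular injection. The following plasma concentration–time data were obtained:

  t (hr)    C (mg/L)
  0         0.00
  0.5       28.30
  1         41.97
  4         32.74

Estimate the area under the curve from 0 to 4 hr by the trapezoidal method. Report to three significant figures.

Trapezoidal AUC_0→4:
  [0→0.5]: (0.00+28.30)/2 × 0.5 = 7.075
  [0.5→1]: (28.30+41.97)/2 × 0.5 = 17.5675
  [1→4]: (41.97+32.74)/2 × 3 = 112.065
  Sum = 136.7075 mg/L·hr

AUC = 137 mg/L·hr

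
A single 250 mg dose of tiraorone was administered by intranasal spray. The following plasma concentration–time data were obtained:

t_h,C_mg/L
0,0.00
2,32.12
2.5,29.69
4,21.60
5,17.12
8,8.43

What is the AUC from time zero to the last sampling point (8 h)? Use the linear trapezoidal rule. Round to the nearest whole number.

AUC = 144 mg/L·h

Trapezoidal AUC_0→8:
  [0→2]: (0.00+32.12)/2 × 2 = 32.12
  [2→2.5]: (32.12+29.69)/2 × 0.5 = 15.4525
  [2.5→4]: (29.69+21.60)/2 × 1.5 = 38.4675
  [4→5]: (21.60+17.12)/2 × 1 = 19.36
  [5→8]: (17.12+8.43)/2 × 3 = 38.325
  Sum = 143.725 mg/L·h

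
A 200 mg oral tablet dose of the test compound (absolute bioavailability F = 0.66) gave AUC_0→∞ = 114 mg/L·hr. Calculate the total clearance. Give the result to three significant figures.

CL = 1.16 L/hr

CL = F × Dose / AUC_0→∞
   = 0.66 × 200 / 114 = 1.15789 L/hr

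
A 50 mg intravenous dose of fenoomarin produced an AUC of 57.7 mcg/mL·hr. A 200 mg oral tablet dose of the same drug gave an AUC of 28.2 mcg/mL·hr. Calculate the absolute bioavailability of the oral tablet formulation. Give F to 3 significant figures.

F = 0.122

F = (AUC_ev / D_ev) / (AUC_iv / D_iv)
  = (28.2/200) / (57.7/50)
  = 0.141 / 1.154 = 0.1222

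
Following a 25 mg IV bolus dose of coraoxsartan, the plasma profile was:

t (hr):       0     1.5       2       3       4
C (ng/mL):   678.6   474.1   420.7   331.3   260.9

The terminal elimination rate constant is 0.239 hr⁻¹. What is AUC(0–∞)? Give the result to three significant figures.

AUC = 2850 ng/mL·hr

Trapezoidal AUC_0→4:
  [0→1.5]: (678.6+474.1)/2 × 1.5 = 864.525
  [1.5→2]: (474.1+420.7)/2 × 0.5 = 223.7
  [2→3]: (420.7+331.3)/2 × 1 = 376.0
  [3→4]: (331.3+260.9)/2 × 1 = 296.1
  Sum = 1760.325 ng/mL·hr
Extrapolated tail: C_last / k_e = 260.9 / 0.239 = 1091.632
AUC_0→∞ = 1760.325 + 1091.632 = 2851.957 ng/mL·hr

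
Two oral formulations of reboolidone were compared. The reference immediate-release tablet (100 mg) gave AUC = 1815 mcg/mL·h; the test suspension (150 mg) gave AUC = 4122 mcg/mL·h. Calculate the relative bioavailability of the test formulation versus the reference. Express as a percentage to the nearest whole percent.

F_rel = 151%

F_rel = (AUC_test/D_test) / (AUC_ref/D_ref)
      = (4122/150) / (1815/100)
      = 27.48 / 18.15 = 1.5140 = 151.40%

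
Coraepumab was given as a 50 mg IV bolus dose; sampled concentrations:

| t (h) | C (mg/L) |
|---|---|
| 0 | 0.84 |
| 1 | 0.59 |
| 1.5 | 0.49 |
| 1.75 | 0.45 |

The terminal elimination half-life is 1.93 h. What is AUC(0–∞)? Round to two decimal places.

AUC = 2.36 mg/L·h

Trapezoidal AUC_0→1.75:
  [0→1]: (0.84+0.59)/2 × 1 = 0.715
  [1→1.5]: (0.59+0.49)/2 × 0.5 = 0.27
  [1.5→1.75]: (0.49+0.45)/2 × 0.25 = 0.1175
  Sum = 1.1025 mg/L·h
k_e = ln2 / t½ = 0.693147 / 1.93 = 0.3591 h^-1
Extrapolated tail: C_last / k_e = 0.45 / 0.3591 = 1.253
AUC_0→∞ = 1.1025 + 1.253 = 2.3555 mg/L·h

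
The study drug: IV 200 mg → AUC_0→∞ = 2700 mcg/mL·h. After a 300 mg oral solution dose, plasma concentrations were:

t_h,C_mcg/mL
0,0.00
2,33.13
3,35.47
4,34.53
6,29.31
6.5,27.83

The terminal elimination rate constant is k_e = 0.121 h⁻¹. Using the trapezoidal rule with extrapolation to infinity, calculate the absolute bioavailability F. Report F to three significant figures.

F = 0.101

Trapezoidal AUC_0→6.5 (oral solution):
  [0→2]: (0.00+33.13)/2 × 2 = 33.13
  [2→3]: (33.13+35.47)/2 × 1 = 34.3
  [3→4]: (35.47+34.53)/2 × 1 = 35.0
  [4→6]: (34.53+29.31)/2 × 2 = 63.84
  [6→6.5]: (29.31+27.83)/2 × 0.5 = 14.285
  Sum = 180.555 mcg/mL·h
Tail: C_last/k_e = 27.83/0.121 = 230.000
AUC_0→∞ (oral solution) = 180.555 + 230.000 = 410.555 mcg/mL·h
F = (AUC_ev/D_ev)/(AUC_iv/D_iv) = (410.555/300)/(2700/200) = 1.36852/13.5 = 0.1014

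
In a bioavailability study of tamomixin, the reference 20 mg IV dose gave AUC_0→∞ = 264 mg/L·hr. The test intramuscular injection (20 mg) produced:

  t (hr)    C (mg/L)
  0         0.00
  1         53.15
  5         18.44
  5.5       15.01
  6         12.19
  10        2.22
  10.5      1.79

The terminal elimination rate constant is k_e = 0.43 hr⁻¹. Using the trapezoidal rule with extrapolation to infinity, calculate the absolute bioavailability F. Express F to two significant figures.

F = 0.83

Trapezoidal AUC_0→10.5 (intramuscular injection):
  [0→1]: (0.00+53.15)/2 × 1 = 26.575
  [1→5]: (53.15+18.44)/2 × 4 = 143.18
  [5→5.5]: (18.44+15.01)/2 × 0.5 = 8.3625
  [5.5→6]: (15.01+12.19)/2 × 0.5 = 6.8
  [6→10]: (12.19+2.22)/2 × 4 = 28.82
  [10→10.5]: (2.22+1.79)/2 × 0.5 = 1.0025
  Sum = 214.74 mg/L·hr
Tail: C_last/k_e = 1.79/0.43 = 4.163
AUC_0→∞ (intramuscular injection) = 214.74 + 4.163 = 218.903 mg/L·hr
F = (AUC_ev/D_ev)/(AUC_iv/D_iv) = (218.903/20)/(264/20) = 10.94515/13.2 = 0.8292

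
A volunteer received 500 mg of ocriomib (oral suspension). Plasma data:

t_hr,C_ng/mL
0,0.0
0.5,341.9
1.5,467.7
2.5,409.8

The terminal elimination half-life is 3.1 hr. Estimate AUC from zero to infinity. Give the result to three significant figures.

Trapezoidal AUC_0→2.5:
  [0→0.5]: (0.0+341.9)/2 × 0.5 = 85.475
  [0.5→1.5]: (341.9+467.7)/2 × 1 = 404.8
  [1.5→2.5]: (467.7+409.8)/2 × 1 = 438.75
  Sum = 929.025 ng/mL·hr
k_e = ln2 / t½ = 0.693147 / 3.1 = 0.2236 hr^-1
Extrapolated tail: C_last / k_e = 409.8 / 0.2236 = 1832.737
AUC_0→∞ = 929.025 + 1832.737 = 2761.762 ng/mL·hr

AUC = 2760 ng/mL·hr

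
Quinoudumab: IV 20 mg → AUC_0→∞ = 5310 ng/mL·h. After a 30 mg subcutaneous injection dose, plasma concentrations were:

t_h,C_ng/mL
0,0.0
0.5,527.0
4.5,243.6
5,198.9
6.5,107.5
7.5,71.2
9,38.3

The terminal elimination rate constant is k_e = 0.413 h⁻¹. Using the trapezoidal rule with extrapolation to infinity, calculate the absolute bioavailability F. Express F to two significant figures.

F = 0.29

Trapezoidal AUC_0→9 (subcutaneous injection):
  [0→0.5]: (0.0+527.0)/2 × 0.5 = 131.75
  [0.5→4.5]: (527.0+243.6)/2 × 4 = 1541.2
  [4.5→5]: (243.6+198.9)/2 × 0.5 = 110.625
  [5→6.5]: (198.9+107.5)/2 × 1.5 = 229.8
  [6.5→7.5]: (107.5+71.2)/2 × 1 = 89.35
  [7.5→9]: (71.2+38.3)/2 × 1.5 = 82.125
  Sum = 2184.85 ng/mL·h
Tail: C_last/k_e = 38.3/0.413 = 92.736
AUC_0→∞ (subcutaneous injection) = 2184.85 + 92.736 = 2277.586 ng/mL·h
F = (AUC_ev/D_ev)/(AUC_iv/D_iv) = (2277.586/30)/(5310/20) = 75.9195/265.5 = 0.2859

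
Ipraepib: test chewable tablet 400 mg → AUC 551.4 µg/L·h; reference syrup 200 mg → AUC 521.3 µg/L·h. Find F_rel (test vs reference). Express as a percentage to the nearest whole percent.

F_rel = (AUC_test/D_test) / (AUC_ref/D_ref)
      = (551.4/400) / (521.3/200)
      = 1.3785 / 2.6065 = 0.5289 = 52.89%

F_rel = 53%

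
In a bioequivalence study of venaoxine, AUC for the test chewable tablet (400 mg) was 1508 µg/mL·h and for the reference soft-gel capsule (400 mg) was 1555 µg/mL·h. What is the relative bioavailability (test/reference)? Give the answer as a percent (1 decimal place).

F_rel = 97.0%

F_rel = (AUC_test/D_test) / (AUC_ref/D_ref)
      = (1508/400) / (1555/400)
      = 3.77 / 3.8875 = 0.9698 = 96.98%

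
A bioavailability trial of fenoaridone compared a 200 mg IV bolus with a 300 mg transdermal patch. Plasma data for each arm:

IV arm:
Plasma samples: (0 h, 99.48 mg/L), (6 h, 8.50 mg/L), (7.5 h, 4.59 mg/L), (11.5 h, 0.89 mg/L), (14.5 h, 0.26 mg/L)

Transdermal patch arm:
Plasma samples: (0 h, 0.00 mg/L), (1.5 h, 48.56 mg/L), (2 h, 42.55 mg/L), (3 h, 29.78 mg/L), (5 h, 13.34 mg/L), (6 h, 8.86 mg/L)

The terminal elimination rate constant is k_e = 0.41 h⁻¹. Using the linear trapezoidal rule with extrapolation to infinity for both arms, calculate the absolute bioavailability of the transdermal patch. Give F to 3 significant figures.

Trapezoidal AUC_0→14.5 (IV):
  [0→6]: (99.48+8.50)/2 × 6 = 323.94
  [6→7.5]: (8.50+4.59)/2 × 1.5 = 9.8175
  [7.5→11.5]: (4.59+0.89)/2 × 4 = 10.96
  [11.5→14.5]: (0.89+0.26)/2 × 3 = 1.725
  Sum = 346.4425 mg/L·h
IV tail: 0.26/0.41 = 0.634; AUC_iv,0→∞ = 346.4425 + 0.634 = 347.0765 mg/L·h
Trapezoidal AUC_0→6 (transdermal patch):
  [0→1.5]: (0.00+48.56)/2 × 1.5 = 36.42
  [1.5→2]: (48.56+42.55)/2 × 0.5 = 22.7775
  [2→3]: (42.55+29.78)/2 × 1 = 36.165
  [3→5]: (29.78+13.34)/2 × 2 = 43.12
  [5→6]: (13.34+8.86)/2 × 1 = 11.1
  Sum = 149.5825 mg/L·h
transdermal patch tail: 8.86/0.41 = 21.610; AUC_ev,0→∞ = 149.5825 + 21.610 = 171.1925 mg/L·h
F = (AUC_ev/D_ev)/(AUC_iv/D_iv) = (171.1925/300)/(347.0765/200) = 0.570642/1.7353825 = 0.3288

F = 0.329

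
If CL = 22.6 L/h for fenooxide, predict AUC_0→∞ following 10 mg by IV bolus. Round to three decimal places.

AUC = 0.442 mg/L·h

AUC_0→∞ = Dose_iv / CL
        = 10 / 22.6 = 0.442478 mg/L·h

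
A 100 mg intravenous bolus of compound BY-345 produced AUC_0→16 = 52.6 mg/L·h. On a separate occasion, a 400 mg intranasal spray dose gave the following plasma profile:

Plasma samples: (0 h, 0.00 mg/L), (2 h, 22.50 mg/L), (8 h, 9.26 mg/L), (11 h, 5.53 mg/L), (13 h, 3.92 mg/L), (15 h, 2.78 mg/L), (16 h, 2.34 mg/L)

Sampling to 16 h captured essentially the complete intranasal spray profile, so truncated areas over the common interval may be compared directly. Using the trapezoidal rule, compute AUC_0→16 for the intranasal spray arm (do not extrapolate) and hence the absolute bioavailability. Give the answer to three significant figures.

Trapezoidal AUC_0→16 (intranasal spray):
  [0→2]: (0.00+22.50)/2 × 2 = 22.5
  [2→8]: (22.50+9.26)/2 × 6 = 95.28
  [8→11]: (9.26+5.53)/2 × 3 = 22.185
  [11→13]: (5.53+3.92)/2 × 2 = 9.45
  [13→15]: (3.92+2.78)/2 × 2 = 6.7
  [15→16]: (2.78+2.34)/2 × 1 = 2.56
  Sum = 158.675 mg/L·h
F = (AUC_ev/D_ev)/(AUC_iv/D_iv) = (158.675/400)/(52.6/100) = 0.3966875/0.526 = 0.7542

F = 0.754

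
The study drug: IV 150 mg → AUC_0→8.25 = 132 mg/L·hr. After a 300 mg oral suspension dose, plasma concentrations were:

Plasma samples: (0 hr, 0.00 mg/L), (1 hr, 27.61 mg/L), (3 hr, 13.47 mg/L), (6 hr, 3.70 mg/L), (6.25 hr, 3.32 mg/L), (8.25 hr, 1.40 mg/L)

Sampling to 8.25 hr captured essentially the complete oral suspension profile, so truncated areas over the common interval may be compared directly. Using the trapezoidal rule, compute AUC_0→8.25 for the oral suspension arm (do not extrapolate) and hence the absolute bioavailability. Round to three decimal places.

F = 0.327

Trapezoidal AUC_0→8.25 (oral suspension):
  [0→1]: (0.00+27.61)/2 × 1 = 13.805
  [1→3]: (27.61+13.47)/2 × 2 = 41.08
  [3→6]: (13.47+3.70)/2 × 3 = 25.755
  [6→6.25]: (3.70+3.32)/2 × 0.25 = 0.8775
  [6.25→8.25]: (3.32+1.40)/2 × 2 = 4.72
  Sum = 86.2375 mg/L·hr
F = (AUC_ev/D_ev)/(AUC_iv/D_iv) = (86.2375/300)/(132/150) = 0.287458/0.88 = 0.3267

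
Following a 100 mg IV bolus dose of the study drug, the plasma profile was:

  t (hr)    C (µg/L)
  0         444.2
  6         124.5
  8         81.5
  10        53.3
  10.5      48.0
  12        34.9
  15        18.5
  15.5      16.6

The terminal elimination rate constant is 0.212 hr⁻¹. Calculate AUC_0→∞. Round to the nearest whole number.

Trapezoidal AUC_0→15.5:
  [0→6]: (444.2+124.5)/2 × 6 = 1706.1
  [6→8]: (124.5+81.5)/2 × 2 = 206.0
  [8→10]: (81.5+53.3)/2 × 2 = 134.8
  [10→10.5]: (53.3+48.0)/2 × 0.5 = 25.325
  [10.5→12]: (48.0+34.9)/2 × 1.5 = 62.175
  [12→15]: (34.9+18.5)/2 × 3 = 80.1
  [15→15.5]: (18.5+16.6)/2 × 0.5 = 8.775
  Sum = 2223.275 µg/L·hr
Extrapolated tail: C_last / k_e = 16.6 / 0.212 = 78.302
AUC_0→∞ = 2223.275 + 78.302 = 2301.577 µg/L·hr

AUC = 2302 µg/L·hr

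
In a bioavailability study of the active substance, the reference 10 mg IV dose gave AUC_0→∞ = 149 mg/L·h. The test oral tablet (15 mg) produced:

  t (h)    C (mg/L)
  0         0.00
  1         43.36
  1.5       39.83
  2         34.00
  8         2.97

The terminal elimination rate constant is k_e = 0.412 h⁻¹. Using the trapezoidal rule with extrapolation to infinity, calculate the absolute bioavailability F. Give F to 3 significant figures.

F = 0.801

Trapezoidal AUC_0→8 (oral tablet):
  [0→1]: (0.00+43.36)/2 × 1 = 21.68
  [1→1.5]: (43.36+39.83)/2 × 0.5 = 20.7975
  [1.5→2]: (39.83+34.00)/2 × 0.5 = 18.4575
  [2→8]: (34.00+2.97)/2 × 6 = 110.91
  Sum = 171.845 mg/L·h
Tail: C_last/k_e = 2.97/0.412 = 7.209
AUC_0→∞ (oral tablet) = 171.845 + 7.209 = 179.054 mg/L·h
F = (AUC_ev/D_ev)/(AUC_iv/D_iv) = (179.054/15)/(149/10) = 11.9369/14.9 = 0.8011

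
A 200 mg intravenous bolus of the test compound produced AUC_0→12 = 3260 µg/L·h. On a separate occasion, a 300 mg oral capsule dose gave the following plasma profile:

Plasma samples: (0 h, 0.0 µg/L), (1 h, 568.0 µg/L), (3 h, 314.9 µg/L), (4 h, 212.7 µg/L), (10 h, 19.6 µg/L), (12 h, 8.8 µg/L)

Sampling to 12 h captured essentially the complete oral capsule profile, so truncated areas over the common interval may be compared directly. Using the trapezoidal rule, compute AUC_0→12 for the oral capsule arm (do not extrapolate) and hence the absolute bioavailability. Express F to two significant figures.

Trapezoidal AUC_0→12 (oral capsule):
  [0→1]: (0.0+568.0)/2 × 1 = 284.0
  [1→3]: (568.0+314.9)/2 × 2 = 882.9
  [3→4]: (314.9+212.7)/2 × 1 = 263.8
  [4→10]: (212.7+19.6)/2 × 6 = 696.9
  [10→12]: (19.6+8.8)/2 × 2 = 28.4
  Sum = 2156.0 µg/L·h
F = (AUC_ev/D_ev)/(AUC_iv/D_iv) = (2156.0/300)/(3260/200) = 7.18667/16.3 = 0.4409

F = 0.44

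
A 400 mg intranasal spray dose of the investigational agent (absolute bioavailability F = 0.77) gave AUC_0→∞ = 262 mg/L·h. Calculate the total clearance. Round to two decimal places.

CL = F × Dose / AUC_0→∞
   = 0.77 × 400 / 262 = 1.17557 L/h

CL = 1.18 L/h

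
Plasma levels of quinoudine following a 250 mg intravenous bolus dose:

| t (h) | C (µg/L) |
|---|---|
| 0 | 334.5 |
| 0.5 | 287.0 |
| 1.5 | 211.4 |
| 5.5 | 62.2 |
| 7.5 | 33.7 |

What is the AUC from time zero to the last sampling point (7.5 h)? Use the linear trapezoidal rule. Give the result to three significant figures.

AUC = 1050 µg/L·h

Trapezoidal AUC_0→7.5:
  [0→0.5]: (334.5+287.0)/2 × 0.5 = 155.375
  [0.5→1.5]: (287.0+211.4)/2 × 1 = 249.2
  [1.5→5.5]: (211.4+62.2)/2 × 4 = 547.2
  [5.5→7.5]: (62.2+33.7)/2 × 2 = 95.9
  Sum = 1047.675 µg/L·h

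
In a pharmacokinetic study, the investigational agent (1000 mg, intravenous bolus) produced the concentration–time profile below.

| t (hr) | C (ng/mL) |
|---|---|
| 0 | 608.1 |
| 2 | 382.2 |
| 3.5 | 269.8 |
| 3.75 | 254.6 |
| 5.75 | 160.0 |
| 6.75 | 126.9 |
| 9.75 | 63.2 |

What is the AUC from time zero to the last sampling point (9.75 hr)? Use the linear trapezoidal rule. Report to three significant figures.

AUC = 2390 ng/mL·hr

Trapezoidal AUC_0→9.75:
  [0→2]: (608.1+382.2)/2 × 2 = 990.3
  [2→3.5]: (382.2+269.8)/2 × 1.5 = 489.0
  [3.5→3.75]: (269.8+254.6)/2 × 0.25 = 65.55
  [3.75→5.75]: (254.6+160.0)/2 × 2 = 414.6
  [5.75→6.75]: (160.0+126.9)/2 × 1 = 143.45
  [6.75→9.75]: (126.9+63.2)/2 × 3 = 285.15
  Sum = 2388.05 ng/mL·hr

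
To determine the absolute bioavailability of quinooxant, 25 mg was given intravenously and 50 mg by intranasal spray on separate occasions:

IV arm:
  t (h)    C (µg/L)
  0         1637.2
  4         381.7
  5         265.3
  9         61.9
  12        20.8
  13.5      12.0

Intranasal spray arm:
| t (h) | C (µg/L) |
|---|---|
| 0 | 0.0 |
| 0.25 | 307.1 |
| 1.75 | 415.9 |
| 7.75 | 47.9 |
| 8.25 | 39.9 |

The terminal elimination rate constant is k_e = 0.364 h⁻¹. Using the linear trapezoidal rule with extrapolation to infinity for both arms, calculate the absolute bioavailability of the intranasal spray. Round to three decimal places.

F = 0.202

Trapezoidal AUC_0→13.5 (IV):
  [0→4]: (1637.2+381.7)/2 × 4 = 4037.8
  [4→5]: (381.7+265.3)/2 × 1 = 323.5
  [5→9]: (265.3+61.9)/2 × 4 = 654.4
  [9→12]: (61.9+20.8)/2 × 3 = 124.05
  [12→13.5]: (20.8+12.0)/2 × 1.5 = 24.6
  Sum = 5164.35 µg/L·h
IV tail: 12.0/0.364 = 32.967; AUC_iv,0→∞ = 5164.35 + 32.967 = 5197.317 µg/L·h
Trapezoidal AUC_0→8.25 (intranasal spray):
  [0→0.25]: (0.0+307.1)/2 × 0.25 = 38.3875
  [0.25→1.75]: (307.1+415.9)/2 × 1.5 = 542.25
  [1.75→7.75]: (415.9+47.9)/2 × 6 = 1391.4
  [7.75→8.25]: (47.9+39.9)/2 × 0.5 = 21.95
  Sum = 1993.9875 µg/L·h
intranasal spray tail: 39.9/0.364 = 109.615; AUC_ev,0→∞ = 1993.9875 + 109.615 = 2103.6025 µg/L·h
F = (AUC_ev/D_ev)/(AUC_iv/D_iv) = (2103.6025/50)/(5197.317/25) = 42.07205/207.89268 = 0.2024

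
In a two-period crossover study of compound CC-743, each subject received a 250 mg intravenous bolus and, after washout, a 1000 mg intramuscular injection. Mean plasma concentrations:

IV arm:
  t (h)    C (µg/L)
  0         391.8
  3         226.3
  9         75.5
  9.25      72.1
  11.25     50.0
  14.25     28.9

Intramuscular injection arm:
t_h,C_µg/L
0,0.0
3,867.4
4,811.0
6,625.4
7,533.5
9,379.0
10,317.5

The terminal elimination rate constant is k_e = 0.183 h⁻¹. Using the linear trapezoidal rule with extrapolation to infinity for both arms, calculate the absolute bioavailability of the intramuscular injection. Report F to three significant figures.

Trapezoidal AUC_0→14.25 (IV):
  [0→3]: (391.8+226.3)/2 × 3 = 927.15
  [3→9]: (226.3+75.5)/2 × 6 = 905.4
  [9→9.25]: (75.5+72.1)/2 × 0.25 = 18.45
  [9.25→11.25]: (72.1+50.0)/2 × 2 = 122.1
  [11.25→14.25]: (50.0+28.9)/2 × 3 = 118.35
  Sum = 2091.45 µg/L·h
IV tail: 28.9/0.183 = 157.923; AUC_iv,0→∞ = 2091.45 + 157.923 = 2249.373 µg/L·h
Trapezoidal AUC_0→10 (intramuscular injection):
  [0→3]: (0.0+867.4)/2 × 3 = 1301.1
  [3→4]: (867.4+811.0)/2 × 1 = 839.2
  [4→6]: (811.0+625.4)/2 × 2 = 1436.4
  [6→7]: (625.4+533.5)/2 × 1 = 579.45
  [7→9]: (533.5+379.0)/2 × 2 = 912.5
  [9→10]: (379.0+317.5)/2 × 1 = 348.25
  Sum = 5416.9 µg/L·h
intramuscular injection tail: 317.5/0.183 = 1734.973; AUC_ev,0→∞ = 5416.9 + 1734.973 = 7151.873 µg/L·h
F = (AUC_ev/D_ev)/(AUC_iv/D_iv) = (7151.873/1000)/(2249.373/250) = 7.151873/8.997492 = 0.7949

F = 0.795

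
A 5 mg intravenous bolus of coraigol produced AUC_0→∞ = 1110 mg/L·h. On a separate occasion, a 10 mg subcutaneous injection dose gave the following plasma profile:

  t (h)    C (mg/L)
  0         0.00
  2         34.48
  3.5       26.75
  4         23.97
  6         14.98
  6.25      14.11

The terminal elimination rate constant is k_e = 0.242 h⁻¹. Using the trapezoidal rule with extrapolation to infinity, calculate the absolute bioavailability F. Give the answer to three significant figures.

F = 0.0874

Trapezoidal AUC_0→6.25 (subcutaneous injection):
  [0→2]: (0.00+34.48)/2 × 2 = 34.48
  [2→3.5]: (34.48+26.75)/2 × 1.5 = 45.9225
  [3.5→4]: (26.75+23.97)/2 × 0.5 = 12.68
  [4→6]: (23.97+14.98)/2 × 2 = 38.95
  [6→6.25]: (14.98+14.11)/2 × 0.25 = 3.63625
  Sum = 135.66875 mg/L·h
Tail: C_last/k_e = 14.11/0.242 = 58.306
AUC_0→∞ (subcutaneous injection) = 135.66875 + 58.306 = 193.97475 mg/L·h
F = (AUC_ev/D_ev)/(AUC_iv/D_iv) = (193.97475/10)/(1110/5) = 19.397475/222 = 0.0874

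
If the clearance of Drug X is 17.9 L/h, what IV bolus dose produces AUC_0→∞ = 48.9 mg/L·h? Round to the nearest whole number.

Dose_iv = CL × AUC_0→∞
     = 17.9 × 48.9 = 875.31 mg

Dose = 875 mg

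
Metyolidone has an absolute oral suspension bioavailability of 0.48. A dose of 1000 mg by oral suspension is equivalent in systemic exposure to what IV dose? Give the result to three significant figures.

Systemic exposure from an extravascular dose = F × D_ev, so the equivalent IV dose is F × D_ev.
D_iv = F × D_ev = 0.48 × 1000 = 480 mg

D_iv = 480 mg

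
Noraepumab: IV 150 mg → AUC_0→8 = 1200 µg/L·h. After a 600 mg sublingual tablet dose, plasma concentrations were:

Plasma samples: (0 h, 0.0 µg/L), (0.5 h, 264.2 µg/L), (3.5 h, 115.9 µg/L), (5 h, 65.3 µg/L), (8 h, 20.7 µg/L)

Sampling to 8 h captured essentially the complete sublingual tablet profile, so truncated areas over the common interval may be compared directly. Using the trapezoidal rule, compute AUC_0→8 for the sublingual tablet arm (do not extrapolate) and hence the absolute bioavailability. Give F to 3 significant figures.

F = 0.188

Trapezoidal AUC_0→8 (sublingual tablet):
  [0→0.5]: (0.0+264.2)/2 × 0.5 = 66.05
  [0.5→3.5]: (264.2+115.9)/2 × 3 = 570.15
  [3.5→5]: (115.9+65.3)/2 × 1.5 = 135.9
  [5→8]: (65.3+20.7)/2 × 3 = 129.0
  Sum = 901.1 µg/L·h
F = (AUC_ev/D_ev)/(AUC_iv/D_iv) = (901.1/600)/(1200/150) = 1.50183/8 = 0.1877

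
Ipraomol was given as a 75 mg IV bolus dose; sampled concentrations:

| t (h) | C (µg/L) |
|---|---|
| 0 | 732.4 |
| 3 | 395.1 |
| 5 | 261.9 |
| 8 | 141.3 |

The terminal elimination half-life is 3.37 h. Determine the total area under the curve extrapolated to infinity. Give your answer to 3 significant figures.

AUC = 3640 µg/L·h

Trapezoidal AUC_0→8:
  [0→3]: (732.4+395.1)/2 × 3 = 1691.25
  [3→5]: (395.1+261.9)/2 × 2 = 657.0
  [5→8]: (261.9+141.3)/2 × 3 = 604.8
  Sum = 2953.05 µg/L·h
k_e = ln2 / t½ = 0.693147 / 3.37 = 0.2057 h^-1
Extrapolated tail: C_last / k_e = 141.3 / 0.2057 = 686.923
AUC_0→∞ = 2953.05 + 686.923 = 3639.973 µg/L·h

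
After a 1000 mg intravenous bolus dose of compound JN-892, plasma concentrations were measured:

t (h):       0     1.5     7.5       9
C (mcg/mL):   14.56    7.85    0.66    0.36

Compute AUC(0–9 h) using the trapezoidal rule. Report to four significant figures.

AUC = 43.10 mcg/mL·h

Trapezoidal AUC_0→9:
  [0→1.5]: (14.56+7.85)/2 × 1.5 = 16.8075
  [1.5→7.5]: (7.85+0.66)/2 × 6 = 25.53
  [7.5→9]: (0.66+0.36)/2 × 1.5 = 0.765
  Sum = 43.1025 mcg/mL·h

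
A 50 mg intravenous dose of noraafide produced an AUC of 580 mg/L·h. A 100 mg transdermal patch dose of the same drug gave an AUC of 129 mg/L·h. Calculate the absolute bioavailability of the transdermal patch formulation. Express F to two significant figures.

F = (AUC_ev / D_ev) / (AUC_iv / D_iv)
  = (129/100) / (580/50)
  = 1.29 / 11.6 = 0.1112

F = 0.11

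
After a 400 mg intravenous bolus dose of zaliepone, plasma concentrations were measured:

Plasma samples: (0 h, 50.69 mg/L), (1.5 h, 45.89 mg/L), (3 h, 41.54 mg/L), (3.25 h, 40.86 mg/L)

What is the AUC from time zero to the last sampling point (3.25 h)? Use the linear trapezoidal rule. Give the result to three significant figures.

AUC = 148 mg/L·h

Trapezoidal AUC_0→3.25:
  [0→1.5]: (50.69+45.89)/2 × 1.5 = 72.435
  [1.5→3]: (45.89+41.54)/2 × 1.5 = 65.5725
  [3→3.25]: (41.54+40.86)/2 × 0.25 = 10.3
  Sum = 148.3075 mg/L·h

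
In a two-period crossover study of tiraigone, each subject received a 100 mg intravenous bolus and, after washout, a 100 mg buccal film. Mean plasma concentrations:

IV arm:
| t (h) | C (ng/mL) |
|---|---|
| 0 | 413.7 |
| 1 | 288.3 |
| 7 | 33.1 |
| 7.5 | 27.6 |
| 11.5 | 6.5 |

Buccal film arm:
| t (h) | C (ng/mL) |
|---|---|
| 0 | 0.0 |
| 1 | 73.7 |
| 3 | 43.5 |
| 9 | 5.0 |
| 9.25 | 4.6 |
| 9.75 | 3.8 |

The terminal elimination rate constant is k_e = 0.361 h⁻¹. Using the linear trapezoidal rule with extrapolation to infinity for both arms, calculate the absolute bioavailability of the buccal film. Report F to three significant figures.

F = 0.221

Trapezoidal AUC_0→11.5 (IV):
  [0→1]: (413.7+288.3)/2 × 1 = 351.0
  [1→7]: (288.3+33.1)/2 × 6 = 964.2
  [7→7.5]: (33.1+27.6)/2 × 0.5 = 15.175
  [7.5→11.5]: (27.6+6.5)/2 × 4 = 68.2
  Sum = 1398.575 ng/mL·h
IV tail: 6.5/0.361 = 18.006; AUC_iv,0→∞ = 1398.575 + 18.006 = 1416.581 ng/mL·h
Trapezoidal AUC_0→9.75 (buccal film):
  [0→1]: (0.0+73.7)/2 × 1 = 36.85
  [1→3]: (73.7+43.5)/2 × 2 = 117.2
  [3→9]: (43.5+5.0)/2 × 6 = 145.5
  [9→9.25]: (5.0+4.6)/2 × 0.25 = 1.2
  [9.25→9.75]: (4.6+3.8)/2 × 0.5 = 2.1
  Sum = 302.85 ng/mL·h
buccal film tail: 3.8/0.361 = 10.526; AUC_ev,0→∞ = 302.85 + 10.526 = 313.376 ng/mL·h
F = (AUC_ev/D_ev)/(AUC_iv/D_iv) = (313.376/100)/(1416.581/100) = 3.13376/14.16581 = 0.2212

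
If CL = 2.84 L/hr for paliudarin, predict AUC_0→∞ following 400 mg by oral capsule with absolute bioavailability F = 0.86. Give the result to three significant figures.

AUC = 121 mg/L·hr

AUC_0→∞ = F × Dose / CL
        = 0.86 × 400 / 2.84 = 121.127 mg/L·hr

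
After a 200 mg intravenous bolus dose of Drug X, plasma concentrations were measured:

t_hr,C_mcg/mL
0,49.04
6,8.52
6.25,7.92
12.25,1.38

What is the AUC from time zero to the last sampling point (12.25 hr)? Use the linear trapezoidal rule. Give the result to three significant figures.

Trapezoidal AUC_0→12.25:
  [0→6]: (49.04+8.52)/2 × 6 = 172.68
  [6→6.25]: (8.52+7.92)/2 × 0.25 = 2.055
  [6.25→12.25]: (7.92+1.38)/2 × 6 = 27.9
  Sum = 202.635 mcg/mL·hr

AUC = 203 mcg/mL·hr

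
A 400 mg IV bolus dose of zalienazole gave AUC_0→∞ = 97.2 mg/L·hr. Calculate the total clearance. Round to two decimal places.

CL = Dose_iv / AUC_0→∞
   = 400 / 97.2 = 4.11523 L/hr

CL = 4.12 L/hr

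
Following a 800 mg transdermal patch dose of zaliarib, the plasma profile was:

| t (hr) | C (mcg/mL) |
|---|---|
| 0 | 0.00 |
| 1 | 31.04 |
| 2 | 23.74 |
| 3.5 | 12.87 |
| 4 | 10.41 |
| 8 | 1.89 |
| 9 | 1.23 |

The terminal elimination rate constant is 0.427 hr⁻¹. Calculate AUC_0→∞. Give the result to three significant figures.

Trapezoidal AUC_0→9:
  [0→1]: (0.00+31.04)/2 × 1 = 15.52
  [1→2]: (31.04+23.74)/2 × 1 = 27.39
  [2→3.5]: (23.74+12.87)/2 × 1.5 = 27.4575
  [3.5→4]: (12.87+10.41)/2 × 0.5 = 5.82
  [4→8]: (10.41+1.89)/2 × 4 = 24.6
  [8→9]: (1.89+1.23)/2 × 1 = 1.56
  Sum = 102.3475 mcg/mL·hr
Extrapolated tail: C_last / k_e = 1.23 / 0.427 = 2.881
AUC_0→∞ = 102.3475 + 2.881 = 105.2285 mcg/mL·hr

AUC = 105 mcg/mL·hr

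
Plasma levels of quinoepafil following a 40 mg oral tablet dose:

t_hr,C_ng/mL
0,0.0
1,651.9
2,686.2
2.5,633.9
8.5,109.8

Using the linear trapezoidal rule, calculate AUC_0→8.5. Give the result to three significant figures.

Trapezoidal AUC_0→8.5:
  [0→1]: (0.0+651.9)/2 × 1 = 325.95
  [1→2]: (651.9+686.2)/2 × 1 = 669.05
  [2→2.5]: (686.2+633.9)/2 × 0.5 = 330.025
  [2.5→8.5]: (633.9+109.8)/2 × 6 = 2231.1
  Sum = 3556.125 ng/mL·hr

AUC = 3560 ng/mL·hr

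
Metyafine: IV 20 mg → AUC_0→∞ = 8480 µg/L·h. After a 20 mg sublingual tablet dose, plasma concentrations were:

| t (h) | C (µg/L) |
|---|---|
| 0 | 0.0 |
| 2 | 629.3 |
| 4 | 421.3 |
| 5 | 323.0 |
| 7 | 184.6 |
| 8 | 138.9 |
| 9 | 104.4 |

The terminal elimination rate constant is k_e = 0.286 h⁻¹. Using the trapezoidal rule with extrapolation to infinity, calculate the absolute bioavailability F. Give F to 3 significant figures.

Trapezoidal AUC_0→9 (sublingual tablet):
  [0→2]: (0.0+629.3)/2 × 2 = 629.3
  [2→4]: (629.3+421.3)/2 × 2 = 1050.6
  [4→5]: (421.3+323.0)/2 × 1 = 372.15
  [5→7]: (323.0+184.6)/2 × 2 = 507.6
  [7→8]: (184.6+138.9)/2 × 1 = 161.75
  [8→9]: (138.9+104.4)/2 × 1 = 121.65
  Sum = 2843.05 µg/L·h
Tail: C_last/k_e = 104.4/0.286 = 365.035
AUC_0→∞ (sublingual tablet) = 2843.05 + 365.035 = 3208.085 µg/L·h
F = (AUC_ev/D_ev)/(AUC_iv/D_iv) = (3208.085/20)/(8480/20) = 160.40425/424 = 0.3783

F = 0.378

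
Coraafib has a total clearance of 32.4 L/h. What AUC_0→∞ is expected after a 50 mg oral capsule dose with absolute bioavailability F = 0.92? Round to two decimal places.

AUC_0→∞ = F × Dose / CL
        = 0.92 × 50 / 32.4 = 1.41975 mg/L·h

AUC = 1.42 mg/L·h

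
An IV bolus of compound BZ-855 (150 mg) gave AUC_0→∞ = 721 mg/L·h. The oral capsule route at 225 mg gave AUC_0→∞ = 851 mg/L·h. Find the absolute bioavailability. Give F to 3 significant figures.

F = 0.787

F = (AUC_ev / D_ev) / (AUC_iv / D_iv)
  = (851/225) / (721/150)
  = 3.78222 / 4.80667 = 0.7869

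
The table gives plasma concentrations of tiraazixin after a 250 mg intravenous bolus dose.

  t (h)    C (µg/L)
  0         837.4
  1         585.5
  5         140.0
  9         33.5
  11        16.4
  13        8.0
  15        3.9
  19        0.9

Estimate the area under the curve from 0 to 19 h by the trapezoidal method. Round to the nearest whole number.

Trapezoidal AUC_0→19:
  [0→1]: (837.4+585.5)/2 × 1 = 711.45
  [1→5]: (585.5+140.0)/2 × 4 = 1451.0
  [5→9]: (140.0+33.5)/2 × 4 = 347.0
  [9→11]: (33.5+16.4)/2 × 2 = 49.9
  [11→13]: (16.4+8.0)/2 × 2 = 24.4
  [13→15]: (8.0+3.9)/2 × 2 = 11.9
  [15→19]: (3.9+0.9)/2 × 4 = 9.6
  Sum = 2605.25 µg/L·h

AUC = 2605 µg/L·h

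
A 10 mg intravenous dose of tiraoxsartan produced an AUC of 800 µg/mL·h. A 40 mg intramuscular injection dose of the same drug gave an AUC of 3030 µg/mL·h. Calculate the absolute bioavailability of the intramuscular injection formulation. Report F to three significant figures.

F = 0.947

F = (AUC_ev / D_ev) / (AUC_iv / D_iv)
  = (3030/40) / (800/10)
  = 75.75 / 80 = 0.9469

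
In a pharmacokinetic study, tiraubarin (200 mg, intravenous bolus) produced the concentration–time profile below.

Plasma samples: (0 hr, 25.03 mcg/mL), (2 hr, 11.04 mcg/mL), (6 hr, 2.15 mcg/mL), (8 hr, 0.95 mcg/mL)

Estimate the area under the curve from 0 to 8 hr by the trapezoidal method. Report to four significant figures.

Trapezoidal AUC_0→8:
  [0→2]: (25.03+11.04)/2 × 2 = 36.07
  [2→6]: (11.04+2.15)/2 × 4 = 26.38
  [6→8]: (2.15+0.95)/2 × 2 = 3.1
  Sum = 65.55 mcg/mL·hr

AUC = 65.55 mcg/mL·hr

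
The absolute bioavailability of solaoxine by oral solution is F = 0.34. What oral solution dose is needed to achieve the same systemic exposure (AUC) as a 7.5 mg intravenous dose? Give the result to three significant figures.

D_oral = 22.1 mg

For equal systemic exposure: F × D_ev = D_iv
D_ev = D_iv / F = 7.5 / 0.34 = 22.0588 mg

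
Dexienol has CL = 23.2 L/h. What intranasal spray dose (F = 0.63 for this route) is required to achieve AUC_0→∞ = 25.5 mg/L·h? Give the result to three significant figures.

Dose = CL × AUC_0→∞ / F
     = 23.2 × 25.5 / 0.63 = 939.048 mg

Dose = 939 mg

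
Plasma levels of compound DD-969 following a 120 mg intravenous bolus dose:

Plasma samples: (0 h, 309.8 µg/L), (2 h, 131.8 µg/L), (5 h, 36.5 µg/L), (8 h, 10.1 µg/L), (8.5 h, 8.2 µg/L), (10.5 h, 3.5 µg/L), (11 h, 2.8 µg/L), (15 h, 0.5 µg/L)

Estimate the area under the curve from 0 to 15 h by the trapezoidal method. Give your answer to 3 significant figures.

Trapezoidal AUC_0→15:
  [0→2]: (309.8+131.8)/2 × 2 = 441.6
  [2→5]: (131.8+36.5)/2 × 3 = 252.45
  [5→8]: (36.5+10.1)/2 × 3 = 69.9
  [8→8.5]: (10.1+8.2)/2 × 0.5 = 4.575
  [8.5→10.5]: (8.2+3.5)/2 × 2 = 11.7
  [10.5→11]: (3.5+2.8)/2 × 0.5 = 1.575
  [11→15]: (2.8+0.5)/2 × 4 = 6.6
  Sum = 788.4 µg/L·h

AUC = 788 µg/L·h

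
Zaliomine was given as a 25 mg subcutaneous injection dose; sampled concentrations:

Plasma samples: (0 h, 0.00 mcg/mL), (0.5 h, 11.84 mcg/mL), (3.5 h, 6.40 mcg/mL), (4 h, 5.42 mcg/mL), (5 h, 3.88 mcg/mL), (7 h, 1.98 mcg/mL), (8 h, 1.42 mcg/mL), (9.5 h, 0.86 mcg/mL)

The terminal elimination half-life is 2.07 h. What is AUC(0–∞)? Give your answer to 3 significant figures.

Trapezoidal AUC_0→9.5:
  [0→0.5]: (0.00+11.84)/2 × 0.5 = 2.96
  [0.5→3.5]: (11.84+6.40)/2 × 3 = 27.36
  [3.5→4]: (6.40+5.42)/2 × 0.5 = 2.955
  [4→5]: (5.42+3.88)/2 × 1 = 4.65
  [5→7]: (3.88+1.98)/2 × 2 = 5.86
  [7→8]: (1.98+1.42)/2 × 1 = 1.7
  [8→9.5]: (1.42+0.86)/2 × 1.5 = 1.71
  Sum = 47.195 mcg/mL·h
k_e = ln2 / t½ = 0.693147 / 2.07 = 0.3349 h^-1
Extrapolated tail: C_last / k_e = 0.86 / 0.3349 = 2.568
AUC_0→∞ = 47.195 + 2.568 = 49.763 mcg/mL·h

AUC = 49.8 mcg/mL·h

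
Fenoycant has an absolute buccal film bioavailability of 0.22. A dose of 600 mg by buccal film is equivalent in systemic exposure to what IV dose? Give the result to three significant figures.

D_iv = 132 mg

Systemic exposure from an extravascular dose = F × D_ev, so the equivalent IV dose is F × D_ev.
D_iv = F × D_ev = 0.22 × 600 = 132 mg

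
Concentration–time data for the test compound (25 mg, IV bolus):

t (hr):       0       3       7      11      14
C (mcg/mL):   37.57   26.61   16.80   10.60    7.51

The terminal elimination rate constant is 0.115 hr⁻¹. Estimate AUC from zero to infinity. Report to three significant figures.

AUC = 330 mcg/mL·hr

Trapezoidal AUC_0→14:
  [0→3]: (37.57+26.61)/2 × 3 = 96.27
  [3→7]: (26.61+16.80)/2 × 4 = 86.82
  [7→11]: (16.80+10.60)/2 × 4 = 54.8
  [11→14]: (10.60+7.51)/2 × 3 = 27.165
  Sum = 265.055 mcg/mL·hr
Extrapolated tail: C_last / k_e = 7.51 / 0.115 = 65.304
AUC_0→∞ = 265.055 + 65.304 = 330.359 mcg/mL·hr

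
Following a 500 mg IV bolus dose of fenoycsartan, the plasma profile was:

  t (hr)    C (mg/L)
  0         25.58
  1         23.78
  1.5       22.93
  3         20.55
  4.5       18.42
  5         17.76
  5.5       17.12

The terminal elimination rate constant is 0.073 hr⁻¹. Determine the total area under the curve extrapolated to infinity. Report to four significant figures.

Trapezoidal AUC_0→5.5:
  [0→1]: (25.58+23.78)/2 × 1 = 24.68
  [1→1.5]: (23.78+22.93)/2 × 0.5 = 11.6775
  [1.5→3]: (22.93+20.55)/2 × 1.5 = 32.61
  [3→4.5]: (20.55+18.42)/2 × 1.5 = 29.2275
  [4.5→5]: (18.42+17.76)/2 × 0.5 = 9.045
  [5→5.5]: (17.76+17.12)/2 × 0.5 = 8.72
  Sum = 115.96 mg/L·hr
Extrapolated tail: C_last / k_e = 17.12 / 0.073 = 234.521
AUC_0→∞ = 115.96 + 234.521 = 350.481 mg/L·hr

AUC = 350.5 mg/L·hr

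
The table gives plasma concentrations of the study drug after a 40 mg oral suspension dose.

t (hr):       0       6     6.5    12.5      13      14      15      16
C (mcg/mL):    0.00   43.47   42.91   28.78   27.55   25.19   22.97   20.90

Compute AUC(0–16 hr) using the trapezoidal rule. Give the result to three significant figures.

Trapezoidal AUC_0→16:
  [0→6]: (0.00+43.47)/2 × 6 = 130.41
  [6→6.5]: (43.47+42.91)/2 × 0.5 = 21.595
  [6.5→12.5]: (42.91+28.78)/2 × 6 = 215.07
  [12.5→13]: (28.78+27.55)/2 × 0.5 = 14.0825
  [13→14]: (27.55+25.19)/2 × 1 = 26.37
  [14→15]: (25.19+22.97)/2 × 1 = 24.08
  [15→16]: (22.97+20.90)/2 × 1 = 21.935
  Sum = 453.5425 mcg/mL·hr

AUC = 454 mcg/mL·hr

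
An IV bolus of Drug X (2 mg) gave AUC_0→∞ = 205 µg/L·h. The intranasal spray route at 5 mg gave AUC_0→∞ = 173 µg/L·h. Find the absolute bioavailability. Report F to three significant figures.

F = (AUC_ev / D_ev) / (AUC_iv / D_iv)
  = (173/5) / (205/2)
  = 34.6 / 102.5 = 0.3376

F = 0.338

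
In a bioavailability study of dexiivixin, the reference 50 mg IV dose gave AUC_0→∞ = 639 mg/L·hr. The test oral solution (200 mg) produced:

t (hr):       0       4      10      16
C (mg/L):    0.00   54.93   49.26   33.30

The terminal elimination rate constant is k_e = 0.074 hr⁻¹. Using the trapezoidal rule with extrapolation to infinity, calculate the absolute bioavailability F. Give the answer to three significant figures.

Trapezoidal AUC_0→16 (oral solution):
  [0→4]: (0.00+54.93)/2 × 4 = 109.86
  [4→10]: (54.93+49.26)/2 × 6 = 312.57
  [10→16]: (49.26+33.30)/2 × 6 = 247.68
  Sum = 670.11 mg/L·hr
Tail: C_last/k_e = 33.30/0.074 = 450.000
AUC_0→∞ (oral solution) = 670.11 + 450.000 = 1120.11 mg/L·hr
F = (AUC_ev/D_ev)/(AUC_iv/D_iv) = (1120.11/200)/(639/50) = 5.60055/12.78 = 0.4382

F = 0.438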